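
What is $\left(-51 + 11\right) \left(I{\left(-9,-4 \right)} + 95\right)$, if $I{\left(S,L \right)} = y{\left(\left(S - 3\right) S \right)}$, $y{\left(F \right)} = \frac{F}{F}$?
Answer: $-3840$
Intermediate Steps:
$y{\left(F \right)} = 1$
$I{\left(S,L \right)} = 1$
$\left(-51 + 11\right) \left(I{\left(-9,-4 \right)} + 95\right) = \left(-51 + 11\right) \left(1 + 95\right) = \left(-40\right) 96 = -3840$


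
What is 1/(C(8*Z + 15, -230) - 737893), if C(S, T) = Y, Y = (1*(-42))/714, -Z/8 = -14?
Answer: -17/12544182 ≈ -1.3552e-6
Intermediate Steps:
Z = 112 (Z = -8*(-14) = 112)
Y = -1/17 (Y = -42*1/714 = -1/17 ≈ -0.058824)
C(S, T) = -1/17
1/(C(8*Z + 15, -230) - 737893) = 1/(-1/17 - 737893) = 1/(-12544182/17) = -17/12544182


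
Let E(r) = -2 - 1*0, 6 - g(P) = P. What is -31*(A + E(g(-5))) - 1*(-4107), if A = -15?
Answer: 4634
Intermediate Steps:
g(P) = 6 - P
E(r) = -2 (E(r) = -2 + 0 = -2)
-31*(A + E(g(-5))) - 1*(-4107) = -31*(-15 - 2) - 1*(-4107) = -31*(-17) + 4107 = 527 + 4107 = 4634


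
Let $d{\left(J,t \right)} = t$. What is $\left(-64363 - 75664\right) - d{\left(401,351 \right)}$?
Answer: $-140378$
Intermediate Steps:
$\left(-64363 - 75664\right) - d{\left(401,351 \right)} = \left(-64363 - 75664\right) - 351 = -140027 - 351 = -140378$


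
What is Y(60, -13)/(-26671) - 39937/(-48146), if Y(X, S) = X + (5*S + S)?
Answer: 1066026355/1284101966 ≈ 0.83017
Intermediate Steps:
Y(X, S) = X + 6*S
Y(60, -13)/(-26671) - 39937/(-48146) = (60 + 6*(-13))/(-26671) - 39937/(-48146) = (60 - 78)*(-1/26671) - 39937*(-1/48146) = -18*(-1/26671) + 39937/48146 = 18/26671 + 39937/48146 = 1066026355/1284101966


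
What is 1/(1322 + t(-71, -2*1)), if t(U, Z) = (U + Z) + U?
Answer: 1/1178 ≈ 0.00084890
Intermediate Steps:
t(U, Z) = Z + 2*U
1/(1322 + t(-71, -2*1)) = 1/(1322 + (-2*1 + 2*(-71))) = 1/(1322 + (-2 - 142)) = 1/(1322 - 144) = 1/1178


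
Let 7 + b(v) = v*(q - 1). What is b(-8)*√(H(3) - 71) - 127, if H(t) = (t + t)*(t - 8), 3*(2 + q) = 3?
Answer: -127 + 9*I*√101 ≈ -127.0 + 90.449*I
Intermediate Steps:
q = -1 (q = -2 + (⅓)*3 = -2 + 1 = -1)
H(t) = 2*t*(-8 + t) (H(t) = (2*t)*(-8 + t) = 2*t*(-8 + t))
b(v) = -7 - 2*v (b(v) = -7 + v*(-1 - 1) = -7 + v*(-2) = -7 - 2*v)
b(-8)*√(H(3) - 71) - 127 = (-7 - 2*(-8))*√(2*3*(-8 + 3) - 71) - 127 = (-7 + 16)*√(2*3*(-5) - 71) - 127 = 9*√(-30 - 71) - 127 = 9*√(-101) - 127 = 9*(I*√101) - 127 = 9*I*√101 - 127 = -127 + 9*I*√101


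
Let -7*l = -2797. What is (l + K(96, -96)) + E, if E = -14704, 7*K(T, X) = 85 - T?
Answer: -14306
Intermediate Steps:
l = 2797/7 (l = -1/7*(-2797) = 2797/7 ≈ 399.57)
K(T, X) = 85/7 - T/7 (K(T, X) = (85 - T)/7 = 85/7 - T/7)
(l + K(96, -96)) + E = (2797/7 + (85/7 - 1/7*96)) - 14704 = (2797/7 + (85/7 - 96/7)) - 14704 = (2797/7 - 11/7) - 14704 = 398 - 14704 = -14306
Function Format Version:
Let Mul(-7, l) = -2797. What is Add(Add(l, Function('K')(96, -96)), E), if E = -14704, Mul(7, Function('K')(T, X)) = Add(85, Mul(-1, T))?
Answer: -14306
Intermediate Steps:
l = Rational(2797, 7) (l = Mul(Rational(-1, 7), -2797) = Rational(2797, 7) ≈ 399.57)
Function('K')(T, X) = Add(Rational(85, 7), Mul(Rational(-1, 7), T)) (Function('K')(T, X) = Mul(Rational(1, 7), Add(85, Mul(-1, T))) = Add(Rational(85, 7), Mul(Rational(-1, 7), T)))
Add(Add(l, Function('K')(96, -96)), E) = Add(Add(Rational(2797, 7), Add(Rational(85, 7), Mul(Rational(-1, 7), 96))), -14704) = Add(Add(Rational(2797, 7), Add(Rational(85, 7), Rational(-96, 7))), -14704) = Add(Add(Rational(2797, 7), Rational(-11, 7)), -14704) = Add(398, -14704) = -14306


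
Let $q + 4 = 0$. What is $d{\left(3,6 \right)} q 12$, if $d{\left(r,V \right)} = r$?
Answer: $-144$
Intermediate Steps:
$q = -4$ ($q = -4 + 0 = -4$)
$d{\left(3,6 \right)} q 12 = 3 \left(-4\right) 12 = \left(-12\right) 12 = -144$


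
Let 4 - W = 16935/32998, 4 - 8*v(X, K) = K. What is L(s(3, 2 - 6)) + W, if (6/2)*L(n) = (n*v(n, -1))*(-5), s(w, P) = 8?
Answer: -479779/98994 ≈ -4.8465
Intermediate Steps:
v(X, K) = 1/2 - K/8
W = 115057/32998 (W = 4 - 16935/32998 = 115057/32998 ≈ 3.4868)
L(n) = -25*n/24 (L(n) = ((n*(1/2 - 1/8*(-1)))*(-5))/3 = ((n*(1/2 + 1/8))*(-5))/3 = ((n*(5/8))*(-5))/3 = ((5*n/8)*(-5))/3 = (-25*n/8)/3 = -25*n/24)
L(s(3, 2 - 6)) + W = -25/24*8 + 115057/32998 = -25/3 + 115057/32998 = -479779/98994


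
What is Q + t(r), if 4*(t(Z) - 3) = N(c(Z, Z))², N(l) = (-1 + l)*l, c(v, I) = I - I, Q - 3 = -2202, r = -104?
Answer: -2196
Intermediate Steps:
Q = -2199 (Q = 3 - 2202 = -2199)
c(v, I) = 0
N(l) = l*(-1 + l)
t(Z) = 3 (t(Z) = 3 + (0*(-1 + 0))²/4 = 3 + (0*(-1))²/4 = 3 + (¼)*0² = 3 + (¼)*0 = 3 + 0 = 3)
Q + t(r) = -2199 + 3 = -2196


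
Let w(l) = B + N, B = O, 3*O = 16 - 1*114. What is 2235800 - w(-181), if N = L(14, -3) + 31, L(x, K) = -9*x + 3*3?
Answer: 6707756/3 ≈ 2.2359e+6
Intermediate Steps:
O = -98/3 (O = (16 - 1*114)/3 = (16 - 114)/3 = (1/3)*(-98) = -98/3 ≈ -32.667)
B = -98/3 ≈ -32.667
L(x, K) = 9 - 9*x (L(x, K) = -9*x + 9 = 9 - 9*x)
N = -86 (N = (9 - 9*14) + 31 = (9 - 126) + 31 = -117 + 31 = -86)
w(l) = -356/3 (w(l) = -98/3 - 86 = -356/3)
2235800 - w(-181) = 2235800 - 1*(-356/3) = 2235800 + 356/3 = 6707756/3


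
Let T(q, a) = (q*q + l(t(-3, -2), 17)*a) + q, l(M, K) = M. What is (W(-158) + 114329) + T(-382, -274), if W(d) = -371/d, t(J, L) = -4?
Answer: 41233157/158 ≈ 2.6097e+5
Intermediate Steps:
T(q, a) = q + q² - 4*a (T(q, a) = (q*q - 4*a) + q = (q² - 4*a) + q = q + q² - 4*a)
(W(-158) + 114329) + T(-382, -274) = (-371/(-158) + 114329) + (-382 + (-382)² - 4*(-274)) = (-371*(-1/158) + 114329) + (-382 + 145924 + 1096) = (371/158 + 114329) + 146638 = 18064353/158 + 146638 = 41233157/158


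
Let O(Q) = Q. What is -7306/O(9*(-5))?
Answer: 7306/45 ≈ 162.36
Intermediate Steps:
-7306/O(9*(-5)) = -7306/(9*(-5)) = -7306/(-45) = -7306*(-1/45) = 7306/45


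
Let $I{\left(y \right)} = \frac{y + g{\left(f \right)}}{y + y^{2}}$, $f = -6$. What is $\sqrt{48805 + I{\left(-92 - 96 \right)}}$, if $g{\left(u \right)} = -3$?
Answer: $\frac{\sqrt{15080064150921}}{17578} \approx 220.92$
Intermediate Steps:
$I{\left(y \right)} = \frac{-3 + y}{y + y^{2}}$ ($I{\left(y \right)} = \frac{y - 3}{y + y^{2}} = \frac{-3 + y}{y + y^{2}}$)
$\sqrt{48805 + I{\left(-92 - 96 \right)}} = \sqrt{48805 + \frac{-3 - 188}{\left(-92 - 96\right) \left(1 - 188\right)}} = \sqrt{48805 + \frac{-3 - 188}{\left(-188\right) \left(1 - 188\right)}} = \sqrt{48805 - \frac{1}{188} \frac{1}{-187} \left(-191\right)} = \sqrt{48805 - \left(- \frac{1}{35156}\right) \left(-191\right)} = \sqrt{48805 - \frac{191}{35156}} = \sqrt{\frac{1715788389}{35156}} = \frac{\sqrt{15080064150921}}{17578}$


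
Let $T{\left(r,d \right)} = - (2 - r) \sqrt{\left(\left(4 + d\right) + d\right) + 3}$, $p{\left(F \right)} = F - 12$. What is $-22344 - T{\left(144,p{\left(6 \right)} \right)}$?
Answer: $-22344 - 142 i \sqrt{5} \approx -22344.0 - 317.52 i$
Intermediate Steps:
$p{\left(F \right)} = -12 + F$ ($p{\left(F \right)} = F - 12 = -12 + F$)
$T{\left(r,d \right)} = \sqrt{7 + 2 d} \left(-2 + r\right)$ ($T{\left(r,d \right)} = \left(-2 + r\right) \sqrt{\left(4 + 2 d\right) + 3} = \left(-2 + r\right) \sqrt{7 + 2 d} = \sqrt{7 + 2 d} \left(-2 + r\right)$)
$-22344 - T{\left(144,p{\left(6 \right)} \right)} = -22344 - \sqrt{7 + 2 \left(-12 + 6\right)} \left(-2 + 144\right) = -22344 - \sqrt{7 + 2 \left(-6\right)} 142 = -22344 - \sqrt{7 - 12} \cdot 142 = -22344 - \sqrt{-5} \cdot 142 = -22344 - i \sqrt{5} \cdot 142 = -22344 - 142 i \sqrt{5}$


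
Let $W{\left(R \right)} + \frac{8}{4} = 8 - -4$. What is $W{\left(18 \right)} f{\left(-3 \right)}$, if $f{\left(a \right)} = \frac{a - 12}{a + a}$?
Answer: $25$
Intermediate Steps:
$W{\left(R \right)} = 10$ ($W{\left(R \right)} = -2 + \left(8 - -4\right) = -2 + \left(8 + 4\right) = -2 + 12 = 10$)
$f{\left(a \right)} = \frac{-12 + a}{2 a}$
$W{\left(18 \right)} f{\left(-3 \right)} = 10 \frac{-12 - 3}{2 \left(-3\right)} = 10 \cdot \frac{1}{2} \left(- \frac{1}{3}\right) \left(-15\right) = 10 \cdot \frac{5}{2} = 25$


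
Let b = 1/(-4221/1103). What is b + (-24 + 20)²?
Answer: 66433/4221 ≈ 15.739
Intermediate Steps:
b = -1103/4221 (b = 1/(-4221*1/1103) = 1/(-4221/1103) = -1103/4221 ≈ -0.26131)
b + (-24 + 20)² = -1103/4221 + (-24 + 20)² = -1103/4221 + (-4)² = -1103/4221 + 16 = 66433/4221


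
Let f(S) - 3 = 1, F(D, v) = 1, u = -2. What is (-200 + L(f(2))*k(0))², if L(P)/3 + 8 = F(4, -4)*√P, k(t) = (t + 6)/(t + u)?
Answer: 21316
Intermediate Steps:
f(S) = 4 (f(S) = 3 + 1 = 4)
k(t) = (6 + t)/(-2 + t) (k(t) = (t + 6)/(t - 2) = (6 + t)/(-2 + t))
L(P) = -24 + 3*√P (L(P) = -24 + 3*(1*√P) = -24 + 3*√P)
(-200 + L(f(2))*k(0))² = (-200 + (-24 + 3*√4)*((6 + 0)/(-2 + 0)))² = (-200 + (-24 + 3*2)*(6/(-2)))² = (-200 + (-24 + 6)*(-½*6))² = (-200 - 18*(-3))² = (-200 + 54)² = (-146)² = 21316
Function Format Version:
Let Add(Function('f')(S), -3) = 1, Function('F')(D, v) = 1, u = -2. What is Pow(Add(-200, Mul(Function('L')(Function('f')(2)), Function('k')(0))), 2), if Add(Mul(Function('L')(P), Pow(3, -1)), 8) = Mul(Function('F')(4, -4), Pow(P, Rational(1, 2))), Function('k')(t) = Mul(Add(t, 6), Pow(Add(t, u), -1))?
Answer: 21316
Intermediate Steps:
Function('f')(S) = 4 (Function('f')(S) = Add(3, 1) = 4)
Function('k')(t) = Mul(Pow(Add(-2, t), -1), Add(6, t)) (Function('k')(t) = Mul(Add(t, 6), Pow(Add(t, -2), -1)) = Mul(Add(6, t), Pow(Add(-2, t), -1)) = Mul(Pow(Add(-2, t), -1), Add(6, t)))
Function('L')(P) = Add(-24, Mul(3, Pow(P, Rational(1, 2)))) (Function('L')(P) = Add(-24, Mul(3, Mul(1, Pow(P, Rational(1, 2))))) = Add(-24, Mul(3, Pow(P, Rational(1, 2)))))
Pow(Add(-200, Mul(Function('L')(Function('f')(2)), Function('k')(0))), 2) = Pow(Add(-200, Mul(Add(-24, Mul(3, Pow(4, Rational(1, 2)))), Mul(Pow(Add(-2, 0), -1), Add(6, 0)))), 2) = Pow(Add(-200, Mul(Add(-24, Mul(3, 2)), Mul(Pow(-2, -1), 6))), 2) = Pow(Add(-200, Mul(Add(-24, 6), Mul(Rational(-1, 2), 6))), 2) = Pow(Add(-200, Mul(-18, -3)), 2) = Pow(Add(-200, 54), 2) = Pow(-146, 2) = 21316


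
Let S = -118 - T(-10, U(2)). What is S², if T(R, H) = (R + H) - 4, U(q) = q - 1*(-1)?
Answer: 11449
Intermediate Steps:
U(q) = 1 + q (U(q) = q + 1 = 1 + q)
T(R, H) = -4 + H + R (T(R, H) = (H + R) - 4 = -4 + H + R)
S = -107 (S = -118 - (-4 + (1 + 2) - 10) = -118 - (-4 + 3 - 10) = -118 - 1*(-11) = -118 + 11 = -107)
S² = (-107)² = 11449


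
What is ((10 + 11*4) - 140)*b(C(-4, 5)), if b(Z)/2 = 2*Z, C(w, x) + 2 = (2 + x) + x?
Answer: -3440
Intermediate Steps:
C(w, x) = 2*x (C(w, x) = -2 + ((2 + x) + x) = -2 + (2 + 2*x) = 2*x)
b(Z) = 4*Z (b(Z) = 2*(2*Z) = 4*Z)
((10 + 11*4) - 140)*b(C(-4, 5)) = ((10 + 11*4) - 140)*(4*(2*5)) = ((10 + 44) - 140)*(4*10) = (54 - 140)*40 = -86*40 = -3440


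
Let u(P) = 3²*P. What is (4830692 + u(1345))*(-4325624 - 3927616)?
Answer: -39968765912280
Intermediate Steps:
u(P) = 9*P
(4830692 + u(1345))*(-4325624 - 3927616) = (4830692 + 9*1345)*(-4325624 - 3927616) = (4830692 + 12105)*(-8253240) = 4842797*(-8253240) = -39968765912280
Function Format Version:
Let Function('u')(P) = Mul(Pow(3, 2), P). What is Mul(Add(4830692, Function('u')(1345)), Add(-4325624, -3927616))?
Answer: -39968765912280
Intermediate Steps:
Function('u')(P) = Mul(9, P)
Mul(Add(4830692, Function('u')(1345)), Add(-4325624, -3927616)) = Mul(Add(4830692, Mul(9, 1345)), Add(-4325624, -3927616)) = Mul(Add(4830692, 12105), -8253240) = Mul(4842797, -8253240) = -39968765912280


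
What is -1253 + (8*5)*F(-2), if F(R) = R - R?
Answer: -1253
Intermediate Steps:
F(R) = 0
-1253 + (8*5)*F(-2) = -1253 + (8*5)*0 = -1253 + 40*0 = -1253 + 0 = -1253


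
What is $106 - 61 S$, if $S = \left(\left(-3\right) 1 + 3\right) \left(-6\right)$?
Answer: $106$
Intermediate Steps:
$S = 0$ ($S = \left(-3 + 3\right) \left(-6\right) = 0 \left(-6\right) = 0$)
$106 - 61 S = 106 - 0 = 106 + 0 = 106$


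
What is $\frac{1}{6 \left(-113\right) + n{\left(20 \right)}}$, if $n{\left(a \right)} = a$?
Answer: $- \frac{1}{658} \approx -0.0015198$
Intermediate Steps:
$\frac{1}{6 \left(-113\right) + n{\left(20 \right)}} = \frac{1}{6 \left(-113\right) + 20} = \frac{1}{-678 + 20} = \frac{1}{-658} = - \frac{1}{658}$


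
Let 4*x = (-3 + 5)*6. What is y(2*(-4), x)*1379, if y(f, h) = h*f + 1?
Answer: -31717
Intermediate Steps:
x = 3 (x = ((-3 + 5)*6)/4 = (2*6)/4 = (¼)*12 = 3)
y(f, h) = 1 + f*h (y(f, h) = f*h + 1 = 1 + f*h)
y(2*(-4), x)*1379 = (1 + (2*(-4))*3)*1379 = (1 - 8*3)*1379 = (1 - 24)*1379 = -23*1379 = -31717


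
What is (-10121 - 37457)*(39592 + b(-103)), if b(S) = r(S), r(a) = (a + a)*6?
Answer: -1824901768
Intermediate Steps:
r(a) = 12*a (r(a) = (2*a)*6 = 12*a)
b(S) = 12*S
(-10121 - 37457)*(39592 + b(-103)) = (-10121 - 37457)*(39592 + 12*(-103)) = -47578*(39592 - 1236) = -47578*38356 = -1824901768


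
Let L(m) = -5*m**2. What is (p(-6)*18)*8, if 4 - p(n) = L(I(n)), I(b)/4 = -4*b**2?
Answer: 238879296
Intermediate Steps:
I(b) = -16*b**2 (I(b) = 4*(-4*b**2) = -16*b**2)
p(n) = 4 + 1280*n**4 (p(n) = 4 - (-5)*(-16*n**2)**2 = 4 - (-5)*256*n**4 = 4 - (-1280)*n**4 = 4 + 1280*n**4)
(p(-6)*18)*8 = ((4 + 1280*(-6)**4)*18)*8 = ((4 + 1280*1296)*18)*8 = ((4 + 1658880)*18)*8 = (1658884*18)*8 = 29859912*8 = 238879296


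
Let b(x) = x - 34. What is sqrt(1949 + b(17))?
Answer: 2*sqrt(483) ≈ 43.955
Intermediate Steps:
b(x) = -34 + x
sqrt(1949 + b(17)) = sqrt(1949 + (-34 + 17)) = sqrt(1949 - 17) = sqrt(1932) = 2*sqrt(483)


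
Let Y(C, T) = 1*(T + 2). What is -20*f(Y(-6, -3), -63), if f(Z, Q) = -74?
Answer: 1480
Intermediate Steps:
Y(C, T) = 2 + T (Y(C, T) = 1*(2 + T) = 2 + T)
-20*f(Y(-6, -3), -63) = -20*(-74) = 1480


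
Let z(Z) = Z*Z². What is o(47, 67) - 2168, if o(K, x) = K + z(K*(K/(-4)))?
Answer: -10779351073/64 ≈ -1.6843e+8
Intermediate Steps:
z(Z) = Z³
o(K, x) = K - K⁶/64 (o(K, x) = K + (K*(K/(-4)))³ = K + (K*(K*(-¼)))³ = K + (K*(-K/4))³ = K + (-K²/4)³ = K - K⁶/64)
o(47, 67) - 2168 = (47 - 1/64*47⁶) - 2168 = (47 - 1/64*10779215329) - 2168 = (47 - 10779215329/64) - 2168 = -10779212321/64 - 2168 = -10779351073/64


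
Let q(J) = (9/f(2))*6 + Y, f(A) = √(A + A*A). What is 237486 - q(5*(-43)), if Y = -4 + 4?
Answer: 237486 - 9*√6 ≈ 2.3746e+5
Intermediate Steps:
f(A) = √(A + A²)
Y = 0
q(J) = 9*√6 (q(J) = (9/(√(2*(1 + 2))))*6 + 0 = (9/(√(2*3)))*6 + 0 = (9/(√6))*6 + 0 = (9*(√6/6))*6 + 0 = (3*√6/2)*6 + 0 = 9*√6 + 0 = 9*√6)
237486 - q(5*(-43)) = 237486 - 9*√6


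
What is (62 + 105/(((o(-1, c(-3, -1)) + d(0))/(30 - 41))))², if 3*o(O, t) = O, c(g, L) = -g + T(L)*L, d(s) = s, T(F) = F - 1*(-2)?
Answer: 12439729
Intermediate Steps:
T(F) = 2 + F (T(F) = F + 2 = 2 + F)
c(g, L) = -g + L*(2 + L) (c(g, L) = -g + (2 + L)*L = -g + L*(2 + L))
o(O, t) = O/3
(62 + 105/(((o(-1, c(-3, -1)) + d(0))/(30 - 41))))² = (62 + 105/((((⅓)*(-1) + 0)/(30 - 41))))² = (62 + 105/(((-⅓ + 0)/(-11))))² = (62 + 105/((-⅓*(-1/11))))² = (62 + 105/(1/33))² = (62 + 105*33)² = (62 + 3465)² = 3527² = 12439729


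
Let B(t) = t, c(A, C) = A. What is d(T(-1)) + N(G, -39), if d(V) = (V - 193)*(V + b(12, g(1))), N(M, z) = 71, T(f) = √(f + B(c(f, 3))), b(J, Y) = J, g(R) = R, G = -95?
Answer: -2247 - 181*I*√2 ≈ -2247.0 - 255.97*I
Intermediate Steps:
T(f) = √2*√f (T(f) = √(f + f) = √(2*f) = √2*√f)
d(V) = (-193 + V)*(12 + V) (d(V) = (V - 193)*(V + 12) = (-193 + V)*(12 + V))
d(T(-1)) + N(G, -39) = (-2316 + (√2*√(-1))² - 181*√2*√(-1)) + 71 = (-2316 + (√2*I)² - 181*√2*I) + 71 = (-2316 + (I*√2)² - 181*I*√2) + 71 = (-2316 - 2 - 181*I*√2) + 71 = (-2318 - 181*I*√2) + 71 = -2247 - 181*I*√2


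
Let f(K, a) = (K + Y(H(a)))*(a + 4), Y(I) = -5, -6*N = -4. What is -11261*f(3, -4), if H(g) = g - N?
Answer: 0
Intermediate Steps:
N = ⅔ (N = -⅙*(-4) = ⅔ ≈ 0.66667)
H(g) = -⅔ + g (H(g) = g - 1*⅔ = g - ⅔ = -⅔ + g)
f(K, a) = (-5 + K)*(4 + a) (f(K, a) = (K - 5)*(a + 4) = (-5 + K)*(4 + a))
-11261*f(3, -4) = -11261*(-20 - 5*(-4) + 4*3 + 3*(-4)) = -11261*(-20 + 20 + 12 - 12) = -11261*0 = 0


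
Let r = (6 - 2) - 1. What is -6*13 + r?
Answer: -75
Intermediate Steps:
r = 3 (r = 4 - 1 = 3)
-6*13 + r = -6*13 + 3 = -78 + 3 = -75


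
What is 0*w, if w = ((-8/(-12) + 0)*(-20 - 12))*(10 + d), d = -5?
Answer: 0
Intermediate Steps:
w = -320/3 (w = ((-8/(-12) + 0)*(-20 - 12))*(10 - 5) = ((-8*(-1/12) + 0)*(-32))*5 = ((⅔ + 0)*(-32))*5 = ((⅔)*(-32))*5 = -64/3*5 = -320/3 ≈ -106.67)
0*w = 0*(-320/3) = 0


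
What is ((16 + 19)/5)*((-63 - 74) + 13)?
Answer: -868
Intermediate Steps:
((16 + 19)/5)*((-63 - 74) + 13) = (35*(⅕))*(-137 + 13) = 7*(-124) = -868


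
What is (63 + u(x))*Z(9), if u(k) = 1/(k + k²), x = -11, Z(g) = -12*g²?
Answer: -3368466/55 ≈ -61245.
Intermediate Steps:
(63 + u(x))*Z(9) = (63 + 1/((-11)*(1 - 11)))*(-12*9²) = (63 - 1/11/(-10))*(-12*81) = (63 - 1/11*(-⅒))*(-972) = (63 + 1/110)*(-972) = (6931/110)*(-972) = -3368466/55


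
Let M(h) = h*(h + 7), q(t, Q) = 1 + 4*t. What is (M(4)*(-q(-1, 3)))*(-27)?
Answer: -3564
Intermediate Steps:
M(h) = h*(7 + h)
(M(4)*(-q(-1, 3)))*(-27) = ((4*(7 + 4))*(-(1 + 4*(-1))))*(-27) = ((4*11)*(-(1 - 4)))*(-27) = (44*(-1*(-3)))*(-27) = (44*3)*(-27) = 132*(-27) = -3564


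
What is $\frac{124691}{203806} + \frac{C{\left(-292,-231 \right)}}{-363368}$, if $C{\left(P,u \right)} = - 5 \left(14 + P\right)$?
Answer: $\frac{11256357237}{18514144652} \approx 0.60799$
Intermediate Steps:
$C{\left(P,u \right)} = -70 - 5 P$
$\frac{124691}{203806} + \frac{C{\left(-292,-231 \right)}}{-363368} = \frac{124691}{203806} + \frac{-70 - -1460}{-363368} = 124691 \cdot \frac{1}{203806} + \left(-70 + 1460\right) \left(- \frac{1}{363368}\right) = \frac{124691}{203806} + 1390 \left(- \frac{1}{363368}\right) = \frac{124691}{203806} - \frac{695}{181684} = \frac{11256357237}{18514144652}$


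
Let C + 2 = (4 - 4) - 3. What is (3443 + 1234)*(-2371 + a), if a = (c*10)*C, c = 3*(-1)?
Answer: -10387617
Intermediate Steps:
C = -5 (C = -2 + ((4 - 4) - 3) = -2 + (0 - 3) = -2 - 3 = -5)
c = -3
a = 150 (a = -3*10*(-5) = -30*(-5) = 150)
(3443 + 1234)*(-2371 + a) = (3443 + 1234)*(-2371 + 150) = 4677*(-2221) = -10387617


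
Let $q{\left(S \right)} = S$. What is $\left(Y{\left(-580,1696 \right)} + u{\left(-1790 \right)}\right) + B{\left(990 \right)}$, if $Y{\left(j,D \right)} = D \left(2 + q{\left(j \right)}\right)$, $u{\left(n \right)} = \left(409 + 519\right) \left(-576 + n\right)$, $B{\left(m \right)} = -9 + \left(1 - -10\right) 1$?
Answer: $-3175934$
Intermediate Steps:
$B{\left(m \right)} = 2$ ($B{\left(m \right)} = -9 + \left(1 + 10\right) 1 = -9 + 11 \cdot 1 = -9 + 11 = 2$)
$u{\left(n \right)} = -534528 + 928 n$ ($u{\left(n \right)} = 928 \left(-576 + n\right) = -534528 + 928 n$)
$Y{\left(j,D \right)} = D \left(2 + j\right)$
$\left(Y{\left(-580,1696 \right)} + u{\left(-1790 \right)}\right) + B{\left(990 \right)} = \left(1696 \left(2 - 580\right) + \left(-534528 + 928 \left(-1790\right)\right)\right) + 2 = \left(1696 \left(-578\right) - 2195648\right) + 2 = \left(-980288 - 2195648\right) + 2 = -3175936 + 2 = -3175934$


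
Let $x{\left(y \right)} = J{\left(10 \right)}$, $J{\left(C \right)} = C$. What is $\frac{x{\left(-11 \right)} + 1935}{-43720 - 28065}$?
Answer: $- \frac{389}{14357} \approx -0.027095$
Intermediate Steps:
$x{\left(y \right)} = 10$
$\frac{x{\left(-11 \right)} + 1935}{-43720 - 28065} = \frac{10 + 1935}{-43720 - 28065} = \frac{1945}{-71785} = 1945 \left(- \frac{1}{71785}\right) = - \frac{389}{14357}$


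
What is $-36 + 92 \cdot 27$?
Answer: $2448$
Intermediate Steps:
$-36 + 92 \cdot 27 = -36 + 2484 = 2448$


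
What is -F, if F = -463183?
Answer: 463183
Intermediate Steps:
-F = -1*(-463183) = 463183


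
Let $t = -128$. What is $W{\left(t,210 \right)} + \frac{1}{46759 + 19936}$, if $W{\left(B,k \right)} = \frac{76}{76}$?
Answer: $\frac{66696}{66695} \approx 1.0$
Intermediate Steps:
$W{\left(B,k \right)} = 1$ ($W{\left(B,k \right)} = 76 \cdot \frac{1}{76} = 1$)
$W{\left(t,210 \right)} + \frac{1}{46759 + 19936} = 1 + \frac{1}{46759 + 19936} = 1 + \frac{1}{66695} = \frac{66696}{66695}$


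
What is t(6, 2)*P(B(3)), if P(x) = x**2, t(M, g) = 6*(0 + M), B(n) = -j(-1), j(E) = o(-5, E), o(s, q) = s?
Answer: 900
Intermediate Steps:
j(E) = -5
B(n) = 5 (B(n) = -1*(-5) = 5)
t(M, g) = 6*M
t(6, 2)*P(B(3)) = (6*6)*5**2 = 36*25 = 900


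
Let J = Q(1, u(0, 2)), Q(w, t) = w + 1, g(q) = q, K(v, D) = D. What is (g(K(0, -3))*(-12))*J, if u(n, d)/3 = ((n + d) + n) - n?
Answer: 72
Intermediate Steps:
u(n, d) = 3*d + 3*n (u(n, d) = 3*(((n + d) + n) - n) = 3*(((d + n) + n) - n) = 3*((d + 2*n) - n) = 3*(d + n) = 3*d + 3*n)
Q(w, t) = 1 + w
J = 2 (J = 1 + 1 = 2)
(g(K(0, -3))*(-12))*J = -3*(-12)*2 = 36*2 = 72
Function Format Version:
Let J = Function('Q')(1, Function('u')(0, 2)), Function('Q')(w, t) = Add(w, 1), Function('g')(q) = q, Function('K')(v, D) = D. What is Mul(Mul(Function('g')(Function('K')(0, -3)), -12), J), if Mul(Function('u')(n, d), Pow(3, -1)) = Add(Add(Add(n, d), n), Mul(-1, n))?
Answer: 72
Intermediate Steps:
Function('u')(n, d) = Add(Mul(3, d), Mul(3, n)) (Function('u')(n, d) = Mul(3, Add(Add(Add(n, d), n), Mul(-1, n))) = Mul(3, Add(Add(Add(d, n), n), Mul(-1, n))) = Mul(3, Add(Add(d, Mul(2, n)), Mul(-1, n))) = Mul(3, Add(d, n)) = Add(Mul(3, d), Mul(3, n)))
Function('Q')(w, t) = Add(1, w)
J = 2 (J = Add(1, 1) = 2)
Mul(Mul(Function('g')(Function('K')(0, -3)), -12), J) = Mul(Mul(-3, -12), 2) = Mul(36, 2) = 72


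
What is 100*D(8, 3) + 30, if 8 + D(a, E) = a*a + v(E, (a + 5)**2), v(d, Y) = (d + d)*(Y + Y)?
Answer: 208430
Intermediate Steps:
v(d, Y) = 4*Y*d (v(d, Y) = (2*d)*(2*Y) = 4*Y*d)
D(a, E) = -8 + a**2 + 4*E*(5 + a)**2 (D(a, E) = -8 + (a*a + 4*(a + 5)**2*E) = -8 + (a**2 + 4*(5 + a)**2*E) = -8 + (a**2 + 4*E*(5 + a)**2) = -8 + a**2 + 4*E*(5 + a)**2)
100*D(8, 3) + 30 = 100*(-8 + 8**2 + 4*3*(5 + 8)**2) + 30 = 100*(-8 + 64 + 4*3*13**2) + 30 = 100*(-8 + 64 + 4*3*169) + 30 = 100*(-8 + 64 + 2028) + 30 = 100*2084 + 30 = 208400 + 30 = 208430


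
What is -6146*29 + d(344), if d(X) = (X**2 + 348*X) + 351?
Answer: 60165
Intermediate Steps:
d(X) = 351 + X**2 + 348*X
-6146*29 + d(344) = -6146*29 + (351 + 344**2 + 348*344) = -178234 + (351 + 118336 + 119712) = -178234 + 238399 = 60165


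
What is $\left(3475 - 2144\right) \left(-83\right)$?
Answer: $-110473$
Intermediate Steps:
$\left(3475 - 2144\right) \left(-83\right) = 1331 \left(-83\right) = -110473$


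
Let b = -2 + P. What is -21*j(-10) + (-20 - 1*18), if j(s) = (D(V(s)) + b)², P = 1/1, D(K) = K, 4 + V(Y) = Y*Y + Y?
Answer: -151763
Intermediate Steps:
V(Y) = -4 + Y + Y² (V(Y) = -4 + (Y*Y + Y) = -4 + (Y² + Y) = -4 + (Y + Y²) = -4 + Y + Y²)
P = 1
b = -1 (b = -2 + 1 = -1)
j(s) = (-5 + s + s²)² (j(s) = ((-4 + s + s²) - 1)² = (-5 + s + s²)²)
-21*j(-10) + (-20 - 1*18) = -21*(-5 - 10 + (-10)²)² + (-20 - 1*18) = -21*(-5 - 10 + 100)² + (-20 - 18) = -21*85² - 38 = -21*7225 - 38 = -151725 - 38 = -151763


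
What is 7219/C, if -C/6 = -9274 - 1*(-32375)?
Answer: -7219/138606 ≈ -0.052083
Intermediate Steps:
C = -138606 (C = -6*(-9274 - 1*(-32375)) = -6*(-9274 + 32375) = -6*23101 = -138606)
7219/C = 7219/(-138606) = 7219*(-1/138606) = -7219/138606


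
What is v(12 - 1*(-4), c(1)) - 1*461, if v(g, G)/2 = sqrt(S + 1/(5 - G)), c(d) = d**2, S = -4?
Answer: -461 + I*sqrt(15) ≈ -461.0 + 3.873*I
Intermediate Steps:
v(g, G) = 2*sqrt(-4 + 1/(5 - G))
v(12 - 1*(-4), c(1)) - 1*461 = 2*sqrt((19 - 4*1**2)/(-5 + 1**2)) - 1*461 = 2*sqrt((19 - 4*1)/(-5 + 1)) - 461 = 2*sqrt((19 - 4)/(-4)) - 461 = 2*sqrt(-1/4*15) - 461 = 2*sqrt(-15/4) - 461 = 2*(I*sqrt(15)/2) - 461 = I*sqrt(15) - 461 = -461 + I*sqrt(15)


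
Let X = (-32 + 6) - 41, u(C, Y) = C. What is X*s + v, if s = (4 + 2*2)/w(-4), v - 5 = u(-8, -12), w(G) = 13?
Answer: -575/13 ≈ -44.231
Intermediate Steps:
X = -67 (X = -26 - 41 = -67)
v = -3 (v = 5 - 8 = -3)
s = 8/13 (s = (4 + 2*2)/13 = (4 + 4)*(1/13) = 8*(1/13) = 8/13 ≈ 0.61539)
X*s + v = -67*8/13 - 3 = -536/13 - 3 = -575/13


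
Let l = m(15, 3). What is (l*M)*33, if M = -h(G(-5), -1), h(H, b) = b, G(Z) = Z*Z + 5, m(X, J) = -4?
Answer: -132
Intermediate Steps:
l = -4
G(Z) = 5 + Z**2 (G(Z) = Z**2 + 5 = 5 + Z**2)
M = 1 (M = -1*(-1) = 1)
(l*M)*33 = -4*1*33 = -4*33 = -132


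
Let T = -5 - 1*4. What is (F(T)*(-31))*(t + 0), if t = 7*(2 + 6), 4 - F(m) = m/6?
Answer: -9548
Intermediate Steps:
T = -9 (T = -5 - 4 = -9)
F(m) = 4 - m/6
t = 56 (t = 7*8 = 56)
(F(T)*(-31))*(t + 0) = ((4 - ⅙*(-9))*(-31))*(56 + 0) = ((4 + 3/2)*(-31))*56 = ((11/2)*(-31))*56 = -341/2*56 = -9548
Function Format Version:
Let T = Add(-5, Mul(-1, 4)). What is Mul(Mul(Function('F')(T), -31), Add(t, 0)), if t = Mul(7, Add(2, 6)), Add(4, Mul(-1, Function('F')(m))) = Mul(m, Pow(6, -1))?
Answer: -9548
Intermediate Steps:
T = -9 (T = Add(-5, -4) = -9)
Function('F')(m) = Add(4, Mul(Rational(-1, 6), m)) (Function('F')(m) = Add(4, Mul(-1, Mul(m, Pow(6, -1)))) = Add(4, Mul(-1, Mul(m, Rational(1, 6)))) = Add(4, Mul(-1, Mul(Rational(1, 6), m))) = Add(4, Mul(Rational(-1, 6), m)))
t = 56 (t = Mul(7, 8) = 56)
Mul(Mul(Function('F')(T), -31), Add(t, 0)) = Mul(Mul(Add(4, Mul(Rational(-1, 6), -9)), -31), Add(56, 0)) = Mul(Mul(Add(4, Rational(3, 2)), -31), 56) = Mul(Mul(Rational(11, 2), -31), 56) = Mul(Rational(-341, 2), 56) = -9548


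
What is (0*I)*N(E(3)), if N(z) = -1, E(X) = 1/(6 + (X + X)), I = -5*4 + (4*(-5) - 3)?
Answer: 0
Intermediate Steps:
I = -43 (I = -20 + (-20 - 3) = -20 - 23 = -43)
E(X) = 1/(6 + 2*X)
(0*I)*N(E(3)) = (0*(-43))*(-1) = 0*(-1) = 0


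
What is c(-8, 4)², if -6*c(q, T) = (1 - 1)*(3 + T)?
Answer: 0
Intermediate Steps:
c(q, T) = 0 (c(q, T) = -(1 - 1)*(3 + T)/6 = -0*(3 + T) = -⅙*0 = 0)
c(-8, 4)² = 0² = 0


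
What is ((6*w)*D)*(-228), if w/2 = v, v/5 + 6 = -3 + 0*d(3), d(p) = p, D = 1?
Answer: 123120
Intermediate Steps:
v = -45 (v = -30 + 5*(-3 + 0*3) = -30 + 5*(-3 + 0) = -30 + 5*(-3) = -30 - 15 = -45)
w = -90 (w = 2*(-45) = -90)
((6*w)*D)*(-228) = ((6*(-90))*1)*(-228) = -540*1*(-228) = -540*(-228) = 123120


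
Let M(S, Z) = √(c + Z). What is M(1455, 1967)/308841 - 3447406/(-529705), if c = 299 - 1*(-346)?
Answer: 3447406/529705 + 2*√653/308841 ≈ 6.5083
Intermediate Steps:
c = 645 (c = 299 + 346 = 645)
M(S, Z) = √(645 + Z)
M(1455, 1967)/308841 - 3447406/(-529705) = √(645 + 1967)/308841 - 3447406/(-529705) = √2612*(1/308841) - 3447406*(-1/529705) = (2*√653)*(1/308841) + 3447406/529705 = 2*√653/308841 + 3447406/529705 = 3447406/529705 + 2*√653/308841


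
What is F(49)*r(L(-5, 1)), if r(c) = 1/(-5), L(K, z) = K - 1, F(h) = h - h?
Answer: 0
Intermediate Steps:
F(h) = 0
L(K, z) = -1 + K
r(c) = -⅕
F(49)*r(L(-5, 1)) = 0*(-⅕) = 0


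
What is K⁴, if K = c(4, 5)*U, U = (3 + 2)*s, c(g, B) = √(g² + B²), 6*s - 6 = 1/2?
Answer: 30006900625/20736 ≈ 1.4471e+6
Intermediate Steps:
s = 13/12 (s = 1 + (1/2)/6 = 1 + (1*(½))/6 = 1 + (⅙)*(½) = 1 + 1/12 = 13/12 ≈ 1.0833)
c(g, B) = √(B² + g²)
U = 65/12 (U = (3 + 2)*(13/12) = 5*(13/12) = 65/12 ≈ 5.4167)
K = 65*√41/12 (K = √(5² + 4²)*(65/12) = √(25 + 16)*(65/12) = √41*(65/12) = 65*√41/12 ≈ 34.684)
K⁴ = (65*√41/12)⁴ = 30006900625/20736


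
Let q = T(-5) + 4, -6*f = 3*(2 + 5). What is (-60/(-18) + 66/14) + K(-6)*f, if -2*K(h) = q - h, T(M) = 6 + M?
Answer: 2293/84 ≈ 27.298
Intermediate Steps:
f = -7/2 (f = -(2 + 5)/2 = -7/2 ≈ -3.5000)
q = 5 (q = (6 - 5) + 4 = 1 + 4 = 5)
K(h) = -5/2 + h/2 (K(h) = -(5 - h)/2 = -5/2 + h/2)
(-60/(-18) + 66/14) + K(-6)*f = (-60/(-18) + 66/14) + (-5/2 + (½)*(-6))*(-7/2) = (-60*(-1/18) + 66*(1/14)) + (-5/2 - 3)*(-7/2) = (10/3 + 33/7) - 11/2*(-7/2) = 169/21 + 77/4 = 2293/84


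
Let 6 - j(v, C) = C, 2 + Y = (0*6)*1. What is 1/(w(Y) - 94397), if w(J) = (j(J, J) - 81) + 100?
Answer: -1/94370 ≈ -1.0597e-5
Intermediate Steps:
Y = -2 (Y = -2 + (0*6)*1 = -2 + 0*1 = -2 + 0 = -2)
j(v, C) = 6 - C
w(J) = 25 - J (w(J) = ((6 - J) - 81) + 100 = (-75 - J) + 100 = 25 - J)
1/(w(Y) - 94397) = 1/((25 - 1*(-2)) - 94397) = 1/((25 + 2) - 94397) = 1/(27 - 94397) = 1/(-94370) = -1/94370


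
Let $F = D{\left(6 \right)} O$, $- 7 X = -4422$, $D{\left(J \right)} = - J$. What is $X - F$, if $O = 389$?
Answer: $\frac{20760}{7} \approx 2965.7$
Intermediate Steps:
$X = \frac{4422}{7}$ ($X = \left(- \frac{1}{7}\right) \left(-4422\right) = \frac{4422}{7} \approx 631.71$)
$F = -2334$ ($F = \left(-1\right) 6 \cdot 389 = \left(-6\right) 389 = -2334$)
$X - F = \frac{4422}{7} - -2334 = \frac{4422}{7} + 2334 = \frac{20760}{7}$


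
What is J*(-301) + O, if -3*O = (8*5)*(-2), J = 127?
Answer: -114601/3 ≈ -38200.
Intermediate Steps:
O = 80/3 (O = -8*5*(-2)/3 = -40*(-2)/3 = -⅓*(-80) = 80/3 ≈ 26.667)
J*(-301) + O = 127*(-301) + 80/3 = -38227 + 80/3 = -114601/3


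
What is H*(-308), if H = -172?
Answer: 52976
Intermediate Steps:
H*(-308) = -172*(-308) = 52976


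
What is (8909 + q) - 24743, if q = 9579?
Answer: -6255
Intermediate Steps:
(8909 + q) - 24743 = (8909 + 9579) - 24743 = 18488 - 24743 = -6255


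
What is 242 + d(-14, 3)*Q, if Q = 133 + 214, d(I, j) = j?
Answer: 1283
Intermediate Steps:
Q = 347
242 + d(-14, 3)*Q = 242 + 3*347 = 242 + 1041 = 1283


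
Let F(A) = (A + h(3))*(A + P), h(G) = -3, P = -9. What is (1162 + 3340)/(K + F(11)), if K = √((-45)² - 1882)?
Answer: 72032/113 - 4502*√143/113 ≈ 161.03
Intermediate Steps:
K = √143 (K = √(2025 - 1882) = √143 ≈ 11.958)
F(A) = (-9 + A)*(-3 + A) (F(A) = (A - 3)*(A - 9) = (-3 + A)*(-9 + A) = (-9 + A)*(-3 + A))
(1162 + 3340)/(K + F(11)) = (1162 + 3340)/(√143 + (27 + 11² - 12*11)) = 4502/(√143 + (27 + 121 - 132)) = 4502/(√143 + 16) = 4502/(16 + √143)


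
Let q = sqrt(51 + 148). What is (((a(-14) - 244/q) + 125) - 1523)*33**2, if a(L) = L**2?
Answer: -1308978 - 265716*sqrt(199)/199 ≈ -1.3278e+6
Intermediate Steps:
q = sqrt(199) ≈ 14.107
(((a(-14) - 244/q) + 125) - 1523)*33**2 = ((((-14)**2 - 244*sqrt(199)/199) + 125) - 1523)*33**2 = (((196 - 244*sqrt(199)/199) + 125) - 1523)*1089 = ((321 - 244*sqrt(199)/199) - 1523)*1089 = (-1202 - 244*sqrt(199)/199)*1089 = -1308978 - 265716*sqrt(199)/199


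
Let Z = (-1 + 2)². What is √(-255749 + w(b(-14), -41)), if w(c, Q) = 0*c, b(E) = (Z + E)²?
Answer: I*√255749 ≈ 505.72*I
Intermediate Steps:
Z = 1 (Z = 1² = 1)
b(E) = (1 + E)²
w(c, Q) = 0
√(-255749 + w(b(-14), -41)) = √(-255749 + 0) = √(-255749) = I*√255749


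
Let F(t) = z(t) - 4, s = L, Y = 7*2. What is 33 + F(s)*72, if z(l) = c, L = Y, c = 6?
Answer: 177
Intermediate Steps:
Y = 14
L = 14
s = 14
z(l) = 6
F(t) = 2 (F(t) = 6 - 4 = 2)
33 + F(s)*72 = 33 + 2*72 = 33 + 144 = 177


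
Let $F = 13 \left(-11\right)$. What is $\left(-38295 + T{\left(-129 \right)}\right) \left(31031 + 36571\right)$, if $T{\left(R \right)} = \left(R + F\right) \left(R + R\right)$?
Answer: $2155219362$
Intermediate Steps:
$F = -143$
$T{\left(R \right)} = 2 R \left(-143 + R\right)$ ($T{\left(R \right)} = \left(R - 143\right) \left(R + R\right) = \left(-143 + R\right) 2 R = 2 R \left(-143 + R\right)$)
$\left(-38295 + T{\left(-129 \right)}\right) \left(31031 + 36571\right) = \left(-38295 + 2 \left(-129\right) \left(-143 - 129\right)\right) \left(31031 + 36571\right) = \left(-38295 + 2 \left(-129\right) \left(-272\right)\right) 67602 = \left(-38295 + 70176\right) 67602 = 31881 \cdot 67602 = 2155219362$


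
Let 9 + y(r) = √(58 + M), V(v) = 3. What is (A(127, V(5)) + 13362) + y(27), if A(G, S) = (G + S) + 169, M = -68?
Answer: 13652 + I*√10 ≈ 13652.0 + 3.1623*I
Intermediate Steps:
y(r) = -9 + I*√10 (y(r) = -9 + √(58 - 68) = -9 + √(-10) = -9 + I*√10)
A(G, S) = 169 + G + S
(A(127, V(5)) + 13362) + y(27) = ((169 + 127 + 3) + 13362) + (-9 + I*√10) = (299 + 13362) + (-9 + I*√10) = 13661 + (-9 + I*√10) = 13652 + I*√10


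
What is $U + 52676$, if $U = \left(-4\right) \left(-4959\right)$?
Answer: $72512$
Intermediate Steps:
$U = 19836$
$U + 52676 = 19836 + 52676 = 72512$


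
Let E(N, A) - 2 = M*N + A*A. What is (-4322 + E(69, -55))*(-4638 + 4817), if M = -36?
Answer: -676441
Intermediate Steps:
E(N, A) = 2 + A² - 36*N (E(N, A) = 2 + (-36*N + A*A) = 2 + (-36*N + A²) = 2 + (A² - 36*N) = 2 + A² - 36*N)
(-4322 + E(69, -55))*(-4638 + 4817) = (-4322 + (2 + (-55)² - 36*69))*(-4638 + 4817) = (-4322 + (2 + 3025 - 2484))*179 = (-4322 + 543)*179 = -3779*179 = -676441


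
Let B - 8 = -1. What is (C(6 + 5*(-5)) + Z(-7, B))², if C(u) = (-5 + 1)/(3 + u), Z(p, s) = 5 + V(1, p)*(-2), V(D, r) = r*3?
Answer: 35721/16 ≈ 2232.6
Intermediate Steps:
V(D, r) = 3*r
B = 7 (B = 8 - 1 = 7)
Z(p, s) = 5 - 6*p (Z(p, s) = 5 + (3*p)*(-2) = 5 - 6*p)
C(u) = -4/(3 + u)
(C(6 + 5*(-5)) + Z(-7, B))² = (-4/(3 + (6 + 5*(-5))) + (5 - 6*(-7)))² = (-4/(3 + (6 - 25)) + (5 + 42))² = (-4/(3 - 19) + 47)² = (-4/(-16) + 47)² = (-4*(-1/16) + 47)² = (¼ + 47)² = (189/4)² = 35721/16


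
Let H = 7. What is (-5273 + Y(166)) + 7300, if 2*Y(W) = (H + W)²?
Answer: 33983/2 ≈ 16992.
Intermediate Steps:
Y(W) = (7 + W)²/2
(-5273 + Y(166)) + 7300 = (-5273 + (7 + 166)²/2) + 7300 = (-5273 + (½)*173²) + 7300 = (-5273 + (½)*29929) + 7300 = (-5273 + 29929/2) + 7300 = 19383/2 + 7300 = 33983/2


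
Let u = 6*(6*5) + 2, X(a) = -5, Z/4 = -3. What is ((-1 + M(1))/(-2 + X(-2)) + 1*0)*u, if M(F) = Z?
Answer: 338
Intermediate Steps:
Z = -12 (Z = 4*(-3) = -12)
M(F) = -12
u = 182 (u = 6*30 + 2 = 180 + 2 = 182)
((-1 + M(1))/(-2 + X(-2)) + 1*0)*u = ((-1 - 12)/(-2 - 5) + 1*0)*182 = (-13/(-7) + 0)*182 = (-13*(-⅐) + 0)*182 = (13/7 + 0)*182 = (13/7)*182 = 338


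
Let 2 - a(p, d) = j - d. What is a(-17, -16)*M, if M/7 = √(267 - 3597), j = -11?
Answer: -63*I*√370 ≈ -1211.8*I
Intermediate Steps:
a(p, d) = 13 + d (a(p, d) = 2 - (-11 - d) = 2 + (11 + d) = 13 + d)
M = 21*I*√370 (M = 7*√(267 - 3597) = 7*√(-3330) = 7*(3*I*√370) = 21*I*√370 ≈ 403.94*I)
a(-17, -16)*M = (13 - 16)*(21*I*√370) = -63*I*√370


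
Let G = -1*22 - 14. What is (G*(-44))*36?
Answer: 57024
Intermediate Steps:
G = -36 (G = -22 - 14 = -36)
(G*(-44))*36 = -36*(-44)*36 = 1584*36 = 57024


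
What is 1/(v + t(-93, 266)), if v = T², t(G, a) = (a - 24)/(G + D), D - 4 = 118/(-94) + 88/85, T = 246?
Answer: 178217/10784496577 ≈ 1.6525e-5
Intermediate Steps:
D = 15101/3995 (D = 4 + (118/(-94) + 88/85) = 4 + (118*(-1/94) + 88*(1/85)) = 4 + (-59/47 + 88/85) = 4 - 879/3995 = 15101/3995 ≈ 3.7800)
t(G, a) = (-24 + a)/(15101/3995 + G) (t(G, a) = (a - 24)/(G + 15101/3995) = (-24 + a)/(15101/3995 + G))
v = 60516 (v = 246² = 60516)
1/(v + t(-93, 266)) = 1/(60516 + 3995*(-24 + 266)/(15101 + 3995*(-93))) = 1/(60516 + 3995*242/(15101 - 371535)) = 1/(60516 + 3995*242/(-356434)) = 1/(60516 + 3995*(-1/356434)*242) = 1/(60516 - 483395/178217) = 1/(10784496577/178217) = 178217/10784496577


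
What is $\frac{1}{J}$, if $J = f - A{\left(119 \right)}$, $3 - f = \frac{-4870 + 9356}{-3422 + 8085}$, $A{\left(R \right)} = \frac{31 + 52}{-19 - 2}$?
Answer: $\frac{97923}{586592} \approx 0.16694$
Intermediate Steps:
$A{\left(R \right)} = - \frac{83}{21}$ ($A{\left(R \right)} = \frac{83}{-21} = 83 \left(- \frac{1}{21}\right) = - \frac{83}{21}$)
$f = \frac{9503}{4663}$ ($f = 3 - \frac{-4870 + 9356}{-3422 + 8085} = 3 - \frac{4486}{4663} = \frac{9503}{4663} \approx 2.038$)
$J = \frac{586592}{97923}$ ($J = \frac{9503}{4663} - - \frac{83}{21} = \frac{9503}{4663} + \frac{83}{21} = \frac{586592}{97923} \approx 5.9903$)
$\frac{1}{J} = \frac{1}{\frac{586592}{97923}} = \frac{97923}{586592}$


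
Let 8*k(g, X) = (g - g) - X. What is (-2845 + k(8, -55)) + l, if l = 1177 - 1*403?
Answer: -16513/8 ≈ -2064.1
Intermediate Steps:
k(g, X) = -X/8 (k(g, X) = ((g - g) - X)/8 = (0 - X)/8 = (-X)/8 = -X/8)
l = 774 (l = 1177 - 403 = 774)
(-2845 + k(8, -55)) + l = (-2845 - ⅛*(-55)) + 774 = (-2845 + 55/8) + 774 = -22705/8 + 774 = -16513/8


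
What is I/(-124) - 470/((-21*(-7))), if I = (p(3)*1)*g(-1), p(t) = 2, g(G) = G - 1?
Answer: -14423/4557 ≈ -3.1650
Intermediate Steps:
g(G) = -1 + G
I = -4 (I = (2*1)*(-1 - 1) = 2*(-2) = -4)
I/(-124) - 470/((-21*(-7))) = -4/(-124) - 470/((-21*(-7))) = -4*(-1/124) - 470/147 = 1/31 - 470*1/147 = 1/31 - 470/147 = -14423/4557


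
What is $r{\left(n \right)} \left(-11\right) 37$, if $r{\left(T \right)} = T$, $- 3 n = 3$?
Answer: $407$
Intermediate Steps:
$n = -1$ ($n = \left(- \frac{1}{3}\right) 3 = -1$)
$r{\left(n \right)} \left(-11\right) 37 = \left(-1\right) \left(-11\right) 37 = 11 \cdot 37 = 407$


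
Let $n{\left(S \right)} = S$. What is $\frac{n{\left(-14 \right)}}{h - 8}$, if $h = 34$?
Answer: $- \frac{7}{13} \approx -0.53846$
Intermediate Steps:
$\frac{n{\left(-14 \right)}}{h - 8} = - \frac{14}{34 - 8} = - \frac{14}{26} = \left(-14\right) \frac{1}{26} = - \frac{7}{13}$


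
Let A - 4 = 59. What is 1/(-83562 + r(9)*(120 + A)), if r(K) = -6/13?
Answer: -13/1087404 ≈ -1.1955e-5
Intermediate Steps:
A = 63 (A = 4 + 59 = 63)
r(K) = -6/13 (r(K) = -6*1/13 = -6/13)
1/(-83562 + r(9)*(120 + A)) = 1/(-83562 - 6*(120 + 63)/13) = 1/(-83562 - 6/13*183) = 1/(-83562 - 1098/13) = 1/(-1087404/13) = -13/1087404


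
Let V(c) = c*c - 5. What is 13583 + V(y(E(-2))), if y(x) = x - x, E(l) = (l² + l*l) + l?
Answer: 13578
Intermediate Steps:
E(l) = l + 2*l² (E(l) = (l² + l²) + l = 2*l² + l = l + 2*l²)
y(x) = 0
V(c) = -5 + c² (V(c) = c² - 5 = -5 + c²)
13583 + V(y(E(-2))) = 13583 + (-5 + 0²) = 13583 + (-5 + 0) = 13583 - 5 = 13578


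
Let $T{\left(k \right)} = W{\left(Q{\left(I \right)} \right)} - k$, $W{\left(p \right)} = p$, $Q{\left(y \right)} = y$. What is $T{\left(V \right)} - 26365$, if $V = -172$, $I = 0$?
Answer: $-26193$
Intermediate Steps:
$T{\left(k \right)} = - k$ ($T{\left(k \right)} = 0 - k = - k$)
$T{\left(V \right)} - 26365 = \left(-1\right) \left(-172\right) - 26365 = 172 - 26365 = -26193$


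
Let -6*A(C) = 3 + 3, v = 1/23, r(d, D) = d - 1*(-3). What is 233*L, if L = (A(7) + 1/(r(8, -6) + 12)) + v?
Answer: -4893/23 ≈ -212.74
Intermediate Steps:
r(d, D) = 3 + d (r(d, D) = d + 3 = 3 + d)
v = 1/23 ≈ 0.043478
A(C) = -1 (A(C) = -(3 + 3)/6 = -⅙*6 = -1)
L = -21/23 (L = (-1 + 1/((3 + 8) + 12)) + 1/23 = (-1 + 1/(11 + 12)) + 1/23 = (-1 + 1/23) + 1/23 = -22/23 + 1/23 = -21/23 ≈ -0.91304)
233*L = 233*(-21/23) = -4893/23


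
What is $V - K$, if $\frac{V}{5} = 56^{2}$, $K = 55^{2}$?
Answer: $12655$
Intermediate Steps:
$K = 3025$
$V = 15680$ ($V = 5 \cdot 56^{2} = 5 \cdot 3136 = 15680$)
$V - K = 15680 - 3025 = 12655$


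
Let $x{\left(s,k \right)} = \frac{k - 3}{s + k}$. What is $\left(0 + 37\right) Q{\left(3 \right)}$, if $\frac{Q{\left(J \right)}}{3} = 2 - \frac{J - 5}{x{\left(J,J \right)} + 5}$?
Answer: $\frac{1332}{5} \approx 266.4$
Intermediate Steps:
$x{\left(s,k \right)} = \frac{-3 + k}{k + s}$
$Q{\left(J \right)} = 6 - \frac{3 \left(-5 + J\right)}{5 + \frac{-3 + J}{2 J}}$ ($Q{\left(J \right)} = 3 \left(2 - \frac{J - 5}{\frac{-3 + J}{J + J} + 5}\right) = 3 \left(2 - \frac{-5 + J}{\frac{-3 + J}{2 J} + 5}\right) = 3 \left(2 - \frac{-5 + J}{5 + \frac{-3 + J}{2 J}}\right) = 6 - \frac{3 \left(-5 + J\right)}{5 + \frac{-3 + J}{2 J}}$)
$\left(0 + 37\right) Q{\left(3 \right)} = \left(0 + 37\right) \frac{6 \left(-3 - 3^{2} + 16 \cdot 3\right)}{-3 + 11 \cdot 3} = 37 \frac{6 \left(-3 - 9 + 48\right)}{-3 + 33} = 37 \frac{6 \left(-3 - 9 + 48\right)}{30} = 37 \cdot 6 \cdot \frac{1}{30} \cdot 36 = 37 \cdot \frac{36}{5} = \frac{1332}{5}$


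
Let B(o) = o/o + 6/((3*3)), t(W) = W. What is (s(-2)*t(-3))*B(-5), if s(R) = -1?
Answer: 5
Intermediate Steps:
B(o) = 5/3 (B(o) = 1 + 6/9 = 1 + 6*(⅑) = 1 + ⅔ = 5/3)
(s(-2)*t(-3))*B(-5) = -1*(-3)*(5/3) = 3*(5/3) = 5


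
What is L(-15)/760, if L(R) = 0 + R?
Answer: -3/152 ≈ -0.019737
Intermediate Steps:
L(R) = R
L(-15)/760 = -15/760 = -15*1/760 = -3/152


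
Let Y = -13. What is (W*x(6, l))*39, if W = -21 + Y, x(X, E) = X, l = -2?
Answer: -7956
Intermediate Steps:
W = -34 (W = -21 - 13 = -34)
(W*x(6, l))*39 = -34*6*39 = -204*39 = -7956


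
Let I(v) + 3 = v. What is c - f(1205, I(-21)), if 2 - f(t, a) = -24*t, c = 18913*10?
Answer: 160208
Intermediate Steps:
I(v) = -3 + v
c = 189130
f(t, a) = 2 + 24*t (f(t, a) = 2 - (-24)*t = 2 + 24*t)
c - f(1205, I(-21)) = 189130 - (2 + 24*1205) = 189130 - (2 + 28920) = 189130 - 1*28922 = 189130 - 28922 = 160208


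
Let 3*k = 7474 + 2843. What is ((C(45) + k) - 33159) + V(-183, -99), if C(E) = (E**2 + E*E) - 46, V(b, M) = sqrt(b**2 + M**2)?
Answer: -25716 + 3*sqrt(4810) ≈ -25508.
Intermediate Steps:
k = 3439 (k = (7474 + 2843)/3 = (1/3)*10317 = 3439)
V(b, M) = sqrt(M**2 + b**2)
C(E) = -46 + 2*E**2 (C(E) = (E**2 + E**2) - 46 = 2*E**2 - 46 = -46 + 2*E**2)
((C(45) + k) - 33159) + V(-183, -99) = (((-46 + 2*45**2) + 3439) - 33159) + sqrt((-99)**2 + (-183)**2) = (((-46 + 2*2025) + 3439) - 33159) + sqrt(9801 + 33489) = (((-46 + 4050) + 3439) - 33159) + sqrt(43290) = ((4004 + 3439) - 33159) + 3*sqrt(4810) = (7443 - 33159) + 3*sqrt(4810) = -25716 + 3*sqrt(4810)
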